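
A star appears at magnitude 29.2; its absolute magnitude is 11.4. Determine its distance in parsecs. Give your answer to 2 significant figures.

μ = m − M = 17.800
m − M = 5 log₁₀ d − 5
log₁₀ d = (m − M)/5 + 1 = 4.5600
d = 10^4.5600 = 36310 pc

d ≈ 36000 pc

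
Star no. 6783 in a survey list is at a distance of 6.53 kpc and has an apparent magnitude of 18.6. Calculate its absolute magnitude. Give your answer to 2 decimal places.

d = 6.53 kpc = 6530 pc
5 log₁₀(d/10 pc) = 5 log₁₀(6530) − 5 = 14.075
M = m − 5 log₁₀(d/10) = 18.6 − 14.075 = 4.525

M ≈ 4.53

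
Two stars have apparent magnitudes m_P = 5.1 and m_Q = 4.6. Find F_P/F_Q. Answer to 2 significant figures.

F_P/F_Q ≈ 0.63

Δm = 5.1 − (4.6) = 0.5
Flux ratio = 10^(−0.4 Δm) = 10^(−0.4 × 0.5) = 10^-0.200 = 0.6310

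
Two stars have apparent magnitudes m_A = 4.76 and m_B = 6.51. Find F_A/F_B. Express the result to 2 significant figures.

Δm = 4.76 − (6.51) = -1.75
Flux ratio = 10^(−0.4 Δm) = 10^(−0.4 × -1.75) = 10^0.700 = 5.012

F_A/F_B ≈ 5.0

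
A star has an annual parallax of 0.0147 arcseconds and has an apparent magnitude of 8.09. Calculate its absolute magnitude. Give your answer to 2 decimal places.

M ≈ 3.93

d = 1/p = 1/0.0147″ = 68.03 pc
5 log₁₀(d/10 pc) = 5 log₁₀(68.03) − 5 = 4.163
M = m − 5 log₁₀(d/10) = 8.09 − 4.163 = 3.927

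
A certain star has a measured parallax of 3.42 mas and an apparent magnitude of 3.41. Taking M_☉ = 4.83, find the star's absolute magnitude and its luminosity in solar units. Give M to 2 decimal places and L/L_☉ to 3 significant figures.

d = 1/p = 1000/3.42 mas = 292.4 pc
M = m − 5 log₁₀ d + 5 = 3.41 − 5·2.4660 + 5 = -3.920
M − M_☉ = -3.920 − 4.83 = -8.750
L/L_☉ = 10^(−0.4 × -8.750) = 3162

M ≈ -3.92; L/L_☉ ≈ 3160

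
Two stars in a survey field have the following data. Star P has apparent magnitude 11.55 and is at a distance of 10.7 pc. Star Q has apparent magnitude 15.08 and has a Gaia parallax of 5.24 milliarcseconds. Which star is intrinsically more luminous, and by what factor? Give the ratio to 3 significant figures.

Star Q is more luminous, by a factor of 12.3.

Star P: M = m − 5 log₁₀ d + 5 = 11.55 − 5·1.0294 + 5 = 11.403
Star Q: p = 5.24 mas = 5.24×10^-3″ → d = 1/p = 190.8 pc
Star Q: M = m − 5 log₁₀ d + 5 = 15.08 − 5·2.2807 + 5 = 8.677
ΔM = M_P − M_Q = 11.403 − (8.677) = 2.726; smaller M is more luminous → Star Q.
L ratio = 10^(0.4 |ΔM|) = 10^1.091 = 12.32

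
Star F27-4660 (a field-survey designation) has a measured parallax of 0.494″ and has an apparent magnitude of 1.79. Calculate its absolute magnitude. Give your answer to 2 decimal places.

M ≈ 5.26

d = 1/p = 1/0.494″ = 2.024 pc
5 log₁₀(d/10 pc) = 5 log₁₀(2.024) − 5 = -3.469
M = m − 5 log₁₀(d/10) = 1.79 + 3.469 = 5.259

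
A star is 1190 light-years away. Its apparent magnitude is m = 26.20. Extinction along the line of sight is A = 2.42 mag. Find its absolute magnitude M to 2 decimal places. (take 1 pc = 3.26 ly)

M ≈ 15.97

d = 1190 ly / 3.26 = 365.0 pc
5 log₁₀(d/10 pc) = 5 log₁₀(365.0) − 5 = 7.812
M = m − 5 log₁₀(d/10) − A = 26.20 − 7.812 − 2.42 = 15.968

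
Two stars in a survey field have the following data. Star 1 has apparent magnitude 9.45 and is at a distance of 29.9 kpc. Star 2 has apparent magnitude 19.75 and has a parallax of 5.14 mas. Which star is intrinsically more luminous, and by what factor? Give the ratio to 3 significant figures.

Star 1 is more luminous, by a factor of 3.11×10^8.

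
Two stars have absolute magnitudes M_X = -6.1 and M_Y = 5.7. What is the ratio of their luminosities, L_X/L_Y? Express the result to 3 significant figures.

L_X/L_Y ≈ 52500

ΔM = M_X − M_Y = -11.8
L_X/L_Y = 10^(−0.4 ΔM) = 10^4.720 = 52480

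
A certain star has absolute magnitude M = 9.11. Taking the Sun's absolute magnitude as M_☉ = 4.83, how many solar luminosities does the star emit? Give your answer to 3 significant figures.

L/L_☉ ≈ 0.0194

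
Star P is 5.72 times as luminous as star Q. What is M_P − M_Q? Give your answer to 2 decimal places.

M_P − M_Q ≈ -1.89

Pogson: ΔM = −2.5 log₁₀(ratio) = −2.5 log₁₀(5.72) = −2.5 × 0.7574 = -1.893
Star P is brighter, so it has the smaller magnitude: the difference is negative.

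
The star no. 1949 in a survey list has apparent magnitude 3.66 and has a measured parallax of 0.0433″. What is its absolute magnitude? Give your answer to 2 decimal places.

d = 1/p = 1/0.0433″ = 23.09 pc
5 log₁₀(d/10 pc) = 5 log₁₀(23.09) − 5 = 1.818
M = m − 5 log₁₀(d/10) = 3.66 − 1.818 = 1.842

M ≈ 1.84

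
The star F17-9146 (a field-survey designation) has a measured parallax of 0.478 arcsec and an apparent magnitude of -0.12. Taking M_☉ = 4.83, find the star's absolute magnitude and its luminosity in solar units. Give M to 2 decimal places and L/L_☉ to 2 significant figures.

d = 1/p = 1/0.478″ = 2.092 pc
M = m − 5 log₁₀ d + 5 = -0.12 − 5·0.3206 + 5 = 3.277
M − M_☉ = 3.277 − 4.83 = -1.553
L/L_☉ = 10^(−0.4 × -1.553) = 4.180

M ≈ 3.28; L/L_☉ ≈ 4.2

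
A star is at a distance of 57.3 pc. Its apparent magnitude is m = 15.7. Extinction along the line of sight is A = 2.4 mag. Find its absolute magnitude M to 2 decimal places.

5 log₁₀(d/10 pc) = 5 log₁₀(57.30) − 5 = 3.791
M = m − 5 log₁₀(d/10) − A = 15.7 − 3.791 − 2.4 = 9.509

M ≈ 9.51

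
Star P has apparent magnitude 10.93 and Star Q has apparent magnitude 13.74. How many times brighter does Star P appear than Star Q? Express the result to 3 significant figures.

Δm = 10.93 − (13.74) = -2.81
Flux ratio = 10^(−0.4 Δm) = 10^(−0.4 × -2.81) = 10^1.124 = 13.30

13.3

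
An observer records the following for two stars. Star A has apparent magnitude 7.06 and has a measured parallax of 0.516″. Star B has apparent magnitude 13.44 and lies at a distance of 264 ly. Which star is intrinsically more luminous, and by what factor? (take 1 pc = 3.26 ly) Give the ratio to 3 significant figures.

Star B is more luminous, by a factor of 4.90.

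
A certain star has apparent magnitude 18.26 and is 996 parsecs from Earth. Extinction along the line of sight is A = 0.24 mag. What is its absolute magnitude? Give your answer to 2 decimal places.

5 log₁₀(d/10 pc) = 5 log₁₀(996.0) − 5 = 9.991
M = m − 5 log₁₀(d/10) − A = 18.26 − 9.991 − 0.24 = 8.029

M ≈ 8.03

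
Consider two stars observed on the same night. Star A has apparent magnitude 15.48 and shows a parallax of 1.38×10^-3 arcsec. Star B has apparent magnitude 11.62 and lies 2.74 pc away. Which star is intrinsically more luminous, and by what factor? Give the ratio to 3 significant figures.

Star A is more luminous, by a factor of 2000.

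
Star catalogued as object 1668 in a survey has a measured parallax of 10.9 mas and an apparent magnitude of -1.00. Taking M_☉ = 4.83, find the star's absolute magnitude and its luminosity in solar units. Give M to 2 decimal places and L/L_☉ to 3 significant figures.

M ≈ -5.81; L/L_☉ ≈ 18100

d = 1/p = 1000/10.9 mas = 91.74 pc
M = m − 5 log₁₀ d + 5 = -1.00 − 5·1.9626 + 5 = -5.813
M − M_☉ = -5.813 − 4.83 = -10.643
L/L_☉ = 10^(−0.4 × -10.643) = 18080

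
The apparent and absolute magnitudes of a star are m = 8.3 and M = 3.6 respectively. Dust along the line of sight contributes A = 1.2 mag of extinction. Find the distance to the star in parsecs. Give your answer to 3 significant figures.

m − M = 5 log₁₀(d/10 pc) + A  ⇒  8.3 − (3.6) − 1.2 = 5 log₁₀(d/10)
3.500 = 5 log₁₀(d/10)
log₁₀ d = (m − M − A)/5 + 1 = 1.7000
d = 10^1.7000 = 50.12 pc

d ≈ 50.1 pc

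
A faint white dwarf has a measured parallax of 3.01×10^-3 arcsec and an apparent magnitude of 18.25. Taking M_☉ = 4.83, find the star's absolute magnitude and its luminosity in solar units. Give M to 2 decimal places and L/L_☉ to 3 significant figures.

M ≈ 10.64; L/L_☉ ≈ 4.73×10^-3

d = 1/p = 1/3.01×10^-3″ = 332.2 pc
M = m − 5 log₁₀ d + 5 = 18.25 − 5·2.5214 + 5 = 10.643
M − M_☉ = 10.643 − 4.83 = 5.813
L/L_☉ = 10^(−0.4 × 5.813) = 4.730×10^-3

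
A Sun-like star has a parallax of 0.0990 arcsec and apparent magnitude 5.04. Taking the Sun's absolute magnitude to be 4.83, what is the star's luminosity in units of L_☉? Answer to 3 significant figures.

L/L_☉ ≈ 0.841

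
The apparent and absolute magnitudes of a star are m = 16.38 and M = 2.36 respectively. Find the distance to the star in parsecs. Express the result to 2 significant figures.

μ = m − M = 14.020
m − M = 5 log₁₀ d − 5
log₁₀ d = (m − M)/5 + 1 = 3.8040
d = 10^3.8040 = 6368 pc

d ≈ 6400 pc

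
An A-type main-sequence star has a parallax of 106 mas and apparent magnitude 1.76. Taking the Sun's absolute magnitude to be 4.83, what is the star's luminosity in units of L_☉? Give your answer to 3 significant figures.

d = 1/p = 1000/106 mas = 9.434 pc
M = m − 5 log₁₀ d + 5 = 1.76 − 5·0.9747 + 5 = 1.887
M − M_☉ = 1.887 − 4.83 = -2.943
L/L_☉ = 10^(−0.4 × -2.943) = 15.04

L/L_☉ ≈ 15.0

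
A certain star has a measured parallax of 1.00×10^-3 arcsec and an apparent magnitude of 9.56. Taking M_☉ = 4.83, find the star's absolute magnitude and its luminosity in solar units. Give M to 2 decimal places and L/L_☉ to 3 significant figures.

M ≈ -0.44; L/L_☉ ≈ 128

d = 1/p = 1/1.00×10^-3″ = 1000 pc
M = m − 5 log₁₀ d + 5 = 9.56 − 5·3.0000 + 5 = -0.440
M − M_☉ = -0.440 − 4.83 = -5.270
L/L_☉ = 10^(−0.4 × -5.270) = 128.2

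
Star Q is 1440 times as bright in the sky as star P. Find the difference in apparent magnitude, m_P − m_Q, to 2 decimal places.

Pogson: Δm = −2.5 log₁₀(ratio) = −2.5 log₁₀(1440) = −2.5 × 3.1584 = -7.896
Star Q is brighter so has the smaller magnitude: m_P − m_Q is positive.

m_P − m_Q ≈ 7.90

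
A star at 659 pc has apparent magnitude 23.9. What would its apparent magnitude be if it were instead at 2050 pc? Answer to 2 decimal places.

m ≈ 26.36

Flux ∝ 1/d², so Δm = 5 log₁₀(d₂/d₁) = 5 log₁₀(2050/659) = 2.464
m₂ = m₁ + Δm = 23.9 + (2.464) = 26.364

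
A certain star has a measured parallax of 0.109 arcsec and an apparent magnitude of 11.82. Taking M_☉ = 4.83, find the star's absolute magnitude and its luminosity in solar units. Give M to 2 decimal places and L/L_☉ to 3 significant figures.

d = 1/p = 1/0.109″ = 9.174 pc
M = m − 5 log₁₀ d + 5 = 11.82 − 5·0.9626 + 5 = 12.007
M − M_☉ = 12.007 − 4.83 = 7.177
L/L_☉ = 10^(−0.4 × 7.177) = 1.346×10^-3

M ≈ 12.01; L/L_☉ ≈ 1.35×10^-3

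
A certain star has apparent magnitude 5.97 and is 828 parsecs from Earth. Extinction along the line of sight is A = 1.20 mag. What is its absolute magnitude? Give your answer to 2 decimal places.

M ≈ -4.82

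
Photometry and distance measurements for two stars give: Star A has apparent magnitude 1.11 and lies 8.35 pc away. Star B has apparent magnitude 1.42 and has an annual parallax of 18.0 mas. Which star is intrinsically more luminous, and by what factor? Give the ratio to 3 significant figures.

Star B is more luminous, by a factor of 33.3.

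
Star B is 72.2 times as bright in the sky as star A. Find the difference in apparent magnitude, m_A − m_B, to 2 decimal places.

Pogson: Δm = −2.5 log₁₀(ratio) = −2.5 log₁₀(72.2) = −2.5 × 1.8585 = -4.646
Star B is brighter so has the smaller magnitude: m_A − m_B is positive.

m_A − m_B ≈ 4.65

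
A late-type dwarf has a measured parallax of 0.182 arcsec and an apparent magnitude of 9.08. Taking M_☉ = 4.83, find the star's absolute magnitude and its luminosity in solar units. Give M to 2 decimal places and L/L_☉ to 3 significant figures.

M ≈ 10.38; L/L_☉ ≈ 6.02×10^-3

d = 1/p = 1/0.182″ = 5.495 pc
M = m − 5 log₁₀ d + 5 = 9.08 − 5·0.7399 + 5 = 10.380
M − M_☉ = 10.380 − 4.83 = 5.550
L/L_☉ = 10^(−0.4 × 5.550) = 6.024×10^-3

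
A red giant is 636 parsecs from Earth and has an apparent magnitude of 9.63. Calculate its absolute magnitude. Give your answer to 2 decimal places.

5 log₁₀(d/10 pc) = 5 log₁₀(636.0) − 5 = 9.017
M = m − 5 log₁₀(d/10) = 9.63 − 9.017 = 0.613

M ≈ 0.61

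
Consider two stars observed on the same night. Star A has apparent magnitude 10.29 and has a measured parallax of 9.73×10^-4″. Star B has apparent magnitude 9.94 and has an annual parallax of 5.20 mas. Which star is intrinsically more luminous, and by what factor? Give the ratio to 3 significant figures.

Star A is more luminous, by a factor of 20.7.

Star A: d = 1/p = 1/9.73×10^-4″ = 1028 pc
Star A: M = m − 5 log₁₀ d + 5 = 10.29 − 5·3.0119 + 5 = 0.231
Star B: p = 5.20 mas = 5.20×10^-3″ → d = 1/p = 192.3 pc
Star B: M = m − 5 log₁₀ d + 5 = 9.94 − 5·2.2840 + 5 = 3.520
ΔM = M_A − M_B = 0.231 − (3.520) = -3.289; smaller M is more luminous → Star A.
L ratio = 10^(0.4 |ΔM|) = 10^1.316 = 20.69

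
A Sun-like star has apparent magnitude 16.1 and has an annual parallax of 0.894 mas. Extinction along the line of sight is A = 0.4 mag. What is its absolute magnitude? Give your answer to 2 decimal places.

M ≈ 5.46

p = 0.894 mas = 8.94×10^-4″ → d = 1/p = 1119 pc
5 log₁₀(d/10 pc) = 5 log₁₀(1119) − 5 = 10.243
M = m − 5 log₁₀(d/10) − A = 16.1 − 10.243 − 0.4 = 5.457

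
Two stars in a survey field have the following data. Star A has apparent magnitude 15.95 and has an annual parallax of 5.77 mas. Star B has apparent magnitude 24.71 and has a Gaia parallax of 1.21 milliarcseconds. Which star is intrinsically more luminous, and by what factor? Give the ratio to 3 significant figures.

Star A: p = 5.77 mas = 5.77×10^-3″ → d = 1/p = 173.3 pc
Star A: M = m − 5 log₁₀ d + 5 = 15.95 − 5·2.2388 + 5 = 9.756
Star B: p = 1.21 mas = 1.21×10^-3″ → d = 1/p = 826.4 pc
Star B: M = m − 5 log₁₀ d + 5 = 24.71 − 5·2.9172 + 5 = 15.124
ΔM = M_A − M_B = 9.756 − (15.124) = -5.368; smaller M is more luminous → Star A.
L ratio = 10^(0.4 |ΔM|) = 10^2.147 = 140.4

Star A is more luminous, by a factor of 140.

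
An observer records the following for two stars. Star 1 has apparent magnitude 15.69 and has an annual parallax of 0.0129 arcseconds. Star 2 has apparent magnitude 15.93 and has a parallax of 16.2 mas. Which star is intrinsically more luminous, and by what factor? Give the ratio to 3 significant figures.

Star 1: d = 1/p = 1/0.0129″ = 77.52 pc
Star 1: M = m − 5 log₁₀ d + 5 = 15.69 − 5·1.8894 + 5 = 11.243
Star 2: p = 16.2 mas = 0.0162″ → d = 1/p = 61.73 pc
Star 2: M = m − 5 log₁₀ d + 5 = 15.93 − 5·1.7905 + 5 = 11.978
ΔM = M_1 − M_2 = 11.243 − (11.978) = -0.735; smaller M is more luminous → Star 1.
L ratio = 10^(0.4 |ΔM|) = 10^0.294 = 1.967

Star 1 is more luminous, by a factor of 1.97.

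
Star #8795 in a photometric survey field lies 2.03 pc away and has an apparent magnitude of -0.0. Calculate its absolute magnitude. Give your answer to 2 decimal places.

M ≈ 3.46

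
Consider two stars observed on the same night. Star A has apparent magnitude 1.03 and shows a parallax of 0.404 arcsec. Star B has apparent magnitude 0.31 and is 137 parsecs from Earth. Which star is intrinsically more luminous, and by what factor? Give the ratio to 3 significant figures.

Star A: d = 1/p = 1/0.404″ = 2.475 pc
Star A: M = m − 5 log₁₀ d + 5 = 1.03 − 5·0.3936 + 5 = 4.062
Star B: M = m − 5 log₁₀ d + 5 = 0.31 − 5·2.1367 + 5 = -5.374
ΔM = M_A − M_B = 4.062 − (-5.374) = 9.436; smaller M is more luminous → Star B.
L ratio = 10^(0.4 |ΔM|) = 10^3.774 = 5946

Star B is more luminous, by a factor of 5950.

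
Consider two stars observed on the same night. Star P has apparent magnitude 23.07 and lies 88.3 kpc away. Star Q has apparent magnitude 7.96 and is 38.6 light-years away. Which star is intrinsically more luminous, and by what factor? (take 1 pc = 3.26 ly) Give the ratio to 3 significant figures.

Star P is more luminous, by a factor of 50.3.

Star P: d = 88.3 kpc = 88300 pc
Star P: M = m − 5 log₁₀ d + 5 = 23.07 − 5·4.9460 + 5 = 3.340
Star Q: d = 38.6 ly / 3.26 = 11.84 pc
Star Q: M = m − 5 log₁₀ d + 5 = 7.96 − 5·1.0734 + 5 = 7.593
ΔM = M_P − M_Q = 3.340 − (7.593) = -4.253; smaller M is more luminous → Star P.
L ratio = 10^(0.4 |ΔM|) = 10^1.701 = 50.26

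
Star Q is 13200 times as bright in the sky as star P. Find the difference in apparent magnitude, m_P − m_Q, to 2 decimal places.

m_P − m_Q ≈ 10.30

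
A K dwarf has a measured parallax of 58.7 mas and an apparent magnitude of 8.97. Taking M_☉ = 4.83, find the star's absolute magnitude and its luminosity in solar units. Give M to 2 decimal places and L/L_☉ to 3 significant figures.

d = 1/p = 1000/58.7 mas = 17.04 pc
M = m − 5 log₁₀ d + 5 = 8.97 − 5·1.2314 + 5 = 7.813
M − M_☉ = 7.813 − 4.83 = 2.983
L/L_☉ = 10^(−0.4 × 2.983) = 0.06408

M ≈ 7.81; L/L_☉ ≈ 0.0641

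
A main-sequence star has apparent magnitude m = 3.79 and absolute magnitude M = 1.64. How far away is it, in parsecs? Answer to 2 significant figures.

d ≈ 27 pc

μ = m − M = 2.150
m − M = 5 log₁₀ d − 5
log₁₀ d = (m − M)/5 + 1 = 1.4300
d = 10^1.4300 = 26.92 pc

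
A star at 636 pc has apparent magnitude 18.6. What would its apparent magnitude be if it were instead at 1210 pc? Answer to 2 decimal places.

m ≈ 20.00

Flux ∝ 1/d², so Δm = 5 log₁₀(d₂/d₁) = 5 log₁₀(1210/636) = 1.397
m₂ = m₁ + Δm = 18.6 + (1.397) = 19.997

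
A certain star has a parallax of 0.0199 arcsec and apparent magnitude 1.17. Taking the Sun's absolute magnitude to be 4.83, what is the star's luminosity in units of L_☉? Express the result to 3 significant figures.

L/L_☉ ≈ 735

d = 1/p = 1/0.0199″ = 50.25 pc
M = m − 5 log₁₀ d + 5 = 1.17 − 5·1.7011 + 5 = -2.336
M − M_☉ = -2.336 − 4.83 = -7.166
L/L_☉ = 10^(−0.4 × -7.166) = 735.0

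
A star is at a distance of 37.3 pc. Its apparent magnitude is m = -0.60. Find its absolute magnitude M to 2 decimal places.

5 log₁₀(d/10 pc) = 5 log₁₀(37.30) − 5 = 2.859
M = m − 5 log₁₀(d/10) = -0.60 − 2.859 = -3.459

M ≈ -3.46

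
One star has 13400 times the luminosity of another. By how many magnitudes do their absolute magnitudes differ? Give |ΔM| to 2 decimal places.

|ΔM| ≈ 10.32

Pogson: ΔM = −2.5 log₁₀(ratio) = −2.5 log₁₀(13400) = −2.5 × 4.1271 = -10.318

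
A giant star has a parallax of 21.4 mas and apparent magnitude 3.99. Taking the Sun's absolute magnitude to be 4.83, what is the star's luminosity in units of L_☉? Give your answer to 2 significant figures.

L/L_☉ ≈ 47

d = 1/p = 1000/21.4 mas = 46.73 pc
M = m − 5 log₁₀ d + 5 = 3.99 − 5·1.6696 + 5 = 0.642
M − M_☉ = 0.642 − 4.83 = -4.188
L/L_☉ = 10^(−0.4 × -4.188) = 47.33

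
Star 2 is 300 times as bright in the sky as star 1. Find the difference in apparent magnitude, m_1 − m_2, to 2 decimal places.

m_1 − m_2 ≈ 6.19

Pogson: Δm = −2.5 log₁₀(ratio) = −2.5 log₁₀(300) = −2.5 × 2.4771 = -6.193
Star 2 is brighter so has the smaller magnitude: m_1 − m_2 is positive.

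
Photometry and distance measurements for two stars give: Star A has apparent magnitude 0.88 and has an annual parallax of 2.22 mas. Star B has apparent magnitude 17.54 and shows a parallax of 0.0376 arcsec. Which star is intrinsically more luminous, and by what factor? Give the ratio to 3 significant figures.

Star A is more luminous, by a factor of 1.32×10^9.

Star A: p = 2.22 mas = 2.22×10^-3″ → d = 1/p = 450.5 pc
Star A: M = m − 5 log₁₀ d + 5 = 0.88 − 5·2.6536 + 5 = -7.388
Star B: d = 1/p = 1/0.0376″ = 26.60 pc
Star B: M = m − 5 log₁₀ d + 5 = 17.54 − 5·1.4248 + 5 = 15.416
ΔM = M_A − M_B = -7.388 − (15.416) = -22.804; smaller M is more luminous → Star A.
L ratio = 10^(0.4 |ΔM|) = 10^9.122 = 1.323×10^9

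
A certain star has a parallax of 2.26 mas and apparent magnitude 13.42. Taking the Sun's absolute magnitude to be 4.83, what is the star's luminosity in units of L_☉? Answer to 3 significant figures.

d = 1/p = 1000/2.26 mas = 442.5 pc
M = m − 5 log₁₀ d + 5 = 13.42 − 5·2.6459 + 5 = 5.191
M − M_☉ = 5.191 − 4.83 = 0.361
L/L_☉ = 10^(−0.4 × 0.361) = 0.7174

L/L_☉ ≈ 0.717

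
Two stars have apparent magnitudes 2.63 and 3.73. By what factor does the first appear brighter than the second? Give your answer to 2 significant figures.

2.8

Δm = 2.63 − (3.73) = -1.10
Flux ratio = 10^(−0.4 Δm) = 10^(−0.4 × -1.10) = 10^0.440 = 2.754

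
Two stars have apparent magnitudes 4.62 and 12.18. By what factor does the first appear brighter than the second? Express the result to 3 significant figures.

1060

Magnitude difference = -7.56
Flux ratio = 10^(−0.4 Δm) = 10^(−0.4 × -7.56) = 10^3.024 = 1057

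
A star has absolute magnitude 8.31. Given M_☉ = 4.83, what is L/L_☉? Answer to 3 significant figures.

L/L_☉ ≈ 0.0406

M − M_☉ = 8.31 − 4.83 = 3.480
L/L_☉ = 10^(−0.4 (M − M_☉)) = 10^-1.392 = 0.04055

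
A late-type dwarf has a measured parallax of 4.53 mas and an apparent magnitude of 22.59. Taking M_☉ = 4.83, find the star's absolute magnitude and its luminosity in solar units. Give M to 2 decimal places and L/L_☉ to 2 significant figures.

M ≈ 15.87; L/L_☉ ≈ 3.8×10^-5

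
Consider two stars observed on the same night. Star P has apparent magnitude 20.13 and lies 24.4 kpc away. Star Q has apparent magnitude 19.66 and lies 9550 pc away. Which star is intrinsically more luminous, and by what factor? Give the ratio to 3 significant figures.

Star P is more luminous, by a factor of 4.23.

Star P: d = 24.4 kpc = 24400 pc
Star P: M = m − 5 log₁₀ d + 5 = 20.13 − 5·4.3874 + 5 = 3.193
Star Q: M = m − 5 log₁₀ d + 5 = 19.66 − 5·3.9800 + 5 = 4.760
ΔM = M_P − M_Q = 3.193 − (4.760) = -1.567; smaller M is more luminous → Star P.
L ratio = 10^(0.4 |ΔM|) = 10^0.627 = 4.234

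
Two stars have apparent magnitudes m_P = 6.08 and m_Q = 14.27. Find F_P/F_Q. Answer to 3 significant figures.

Magnitude difference = -8.19
Flux ratio = 10^(−0.4 Δm) = 10^(−0.4 × -8.19) = 10^3.276 = 1888

F_P/F_Q ≈ 1890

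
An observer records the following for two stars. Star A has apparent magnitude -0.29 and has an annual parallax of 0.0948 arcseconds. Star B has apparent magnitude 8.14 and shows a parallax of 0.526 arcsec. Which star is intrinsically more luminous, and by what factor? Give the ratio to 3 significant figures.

Star A: d = 1/p = 1/0.0948″ = 10.55 pc
Star A: M = m − 5 log₁₀ d + 5 = -0.29 − 5·1.0232 + 5 = -0.406
Star B: d = 1/p = 1/0.526″ = 1.901 pc
Star B: M = m − 5 log₁₀ d + 5 = 8.14 − 5·0.2790 + 5 = 11.745
ΔM = M_A − M_B = -0.406 − (11.745) = -12.151; smaller M is more luminous → Star A.
L ratio = 10^(0.4 |ΔM|) = 10^4.860 = 72500

Star A is more luminous, by a factor of 72500.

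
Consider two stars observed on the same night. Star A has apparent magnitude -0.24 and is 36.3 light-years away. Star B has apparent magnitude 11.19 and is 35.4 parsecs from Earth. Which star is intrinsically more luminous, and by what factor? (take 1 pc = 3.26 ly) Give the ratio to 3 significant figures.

Star A is more luminous, by a factor of 3690.

Star A: d = 36.3 ly / 3.26 = 11.13 pc
Star A: M = m − 5 log₁₀ d + 5 = -0.24 − 5·1.0467 + 5 = -0.473
Star B: M = m − 5 log₁₀ d + 5 = 11.19 − 5·1.5490 + 5 = 8.445
ΔM = M_A − M_B = -0.473 − (8.445) = -8.918; smaller M is more luminous → Star A.
L ratio = 10^(0.4 |ΔM|) = 10^3.567 = 3693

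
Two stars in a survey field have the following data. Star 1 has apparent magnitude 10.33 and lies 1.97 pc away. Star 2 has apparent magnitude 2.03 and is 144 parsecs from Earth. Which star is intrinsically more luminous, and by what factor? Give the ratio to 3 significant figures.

Star 1: M = m − 5 log₁₀ d + 5 = 10.33 − 5·0.2945 + 5 = 13.858
Star 2: M = m − 5 log₁₀ d + 5 = 2.03 − 5·2.1584 + 5 = -3.762
ΔM = M_1 − M_2 = 13.858 − (-3.762) = 17.619; smaller M is more luminous → Star 2.
L ratio = 10^(0.4 |ΔM|) = 10^7.048 = 1.116×10^7

Star 2 is more luminous, by a factor of 1.12×10^7.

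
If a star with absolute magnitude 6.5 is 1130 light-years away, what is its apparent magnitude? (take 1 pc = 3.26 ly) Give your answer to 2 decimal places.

m ≈ 14.20

d = 1130 ly / 3.26 = 346.6 pc
m = M + 5 log₁₀ d − 5 = 6.5 + 5·2.5399 − 5 = 14.199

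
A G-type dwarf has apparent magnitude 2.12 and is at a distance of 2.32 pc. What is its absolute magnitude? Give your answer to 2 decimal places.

5 log₁₀(d/10 pc) = 5 log₁₀(2.320) − 5 = -3.173
M = m − 5 log₁₀(d/10) = 2.12 + 3.173 = 5.293

M ≈ 5.29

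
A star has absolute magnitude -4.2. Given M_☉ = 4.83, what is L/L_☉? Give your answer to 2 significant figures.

L/L_☉ ≈ 4100

M − M_☉ = -4.2 − 4.83 = -9.030
L/L_☉ = 10^(−0.4 (M − M_☉)) = 10^3.612 = 4093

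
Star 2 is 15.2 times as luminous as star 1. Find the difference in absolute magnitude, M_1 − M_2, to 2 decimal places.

Pogson: ΔM = −2.5 log₁₀(ratio) = −2.5 log₁₀(15.2) = −2.5 × 1.1818 = -2.955
Star 2 is brighter so has the smaller magnitude: M_1 − M_2 is positive.

M_1 − M_2 ≈ 2.95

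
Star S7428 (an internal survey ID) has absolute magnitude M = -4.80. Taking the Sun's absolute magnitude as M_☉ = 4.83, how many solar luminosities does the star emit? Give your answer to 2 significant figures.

L/L_☉ ≈ 7100

M − M_☉ = -4.80 − 4.83 = -9.630
L/L_☉ = 10^(−0.4 (M − M_☉)) = 10^3.852 = 7112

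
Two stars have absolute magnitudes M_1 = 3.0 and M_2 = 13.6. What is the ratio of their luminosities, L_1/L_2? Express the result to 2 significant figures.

L_1/L_2 ≈ 17000

ΔM = M_1 − M_2 = -10.6
L_1/L_2 = 10^(−0.4 ΔM) = 10^4.240 = 17380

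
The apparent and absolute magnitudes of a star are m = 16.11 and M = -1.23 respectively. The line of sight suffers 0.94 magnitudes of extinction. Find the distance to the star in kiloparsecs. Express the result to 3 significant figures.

m − M = 5 log₁₀(d/10 pc) + A  ⇒  16.11 − (-1.23) − 0.94 = 5 log₁₀(d/10)
16.400 = 5 log₁₀(d/10)
log₁₀ d = (m − M − A)/5 + 1 = 4.2800
d = 10^4.2800 = 19050 pc
= 19.05 kpc

d ≈ 19.1 kpc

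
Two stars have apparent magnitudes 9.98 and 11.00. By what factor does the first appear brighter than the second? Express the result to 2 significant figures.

Magnitude difference = -1.02
Flux ratio = 10^(−0.4 Δm) = 10^(−0.4 × -1.02) = 10^0.408 = 2.559

2.6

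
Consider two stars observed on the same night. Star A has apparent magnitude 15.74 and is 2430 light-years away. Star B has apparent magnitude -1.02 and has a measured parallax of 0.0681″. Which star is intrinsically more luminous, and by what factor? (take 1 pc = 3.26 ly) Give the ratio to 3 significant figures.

Star A: d = 2430 ly / 3.26 = 745.4 pc
Star A: M = m − 5 log₁₀ d + 5 = 15.74 − 5·2.8724 + 5 = 6.378
Star B: d = 1/p = 1/0.0681″ = 14.68 pc
Star B: M = m − 5 log₁₀ d + 5 = -1.02 − 5·1.1669 + 5 = -1.854
ΔM = M_A − M_B = 6.378 − (-1.854) = 8.232; smaller M is more luminous → Star B.
L ratio = 10^(0.4 |ΔM|) = 10^3.293 = 1963

Star B is more luminous, by a factor of 1960.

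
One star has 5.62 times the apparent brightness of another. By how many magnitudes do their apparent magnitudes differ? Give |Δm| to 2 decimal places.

|Δm| ≈ 1.87

Pogson: Δm = −2.5 log₁₀(ratio) = −2.5 log₁₀(5.62) = −2.5 × 0.7497 = -1.874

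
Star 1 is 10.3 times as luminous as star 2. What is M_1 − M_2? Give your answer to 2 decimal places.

Pogson: ΔM = −2.5 log₁₀(ratio) = −2.5 log₁₀(10.3) = −2.5 × 1.0128 = -2.532
Star 1 is brighter, so it has the smaller magnitude: the difference is negative.

M_1 − M_2 ≈ -2.53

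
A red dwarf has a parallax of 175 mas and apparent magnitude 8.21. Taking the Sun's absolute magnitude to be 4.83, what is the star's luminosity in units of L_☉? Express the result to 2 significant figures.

L/L_☉ ≈ 0.015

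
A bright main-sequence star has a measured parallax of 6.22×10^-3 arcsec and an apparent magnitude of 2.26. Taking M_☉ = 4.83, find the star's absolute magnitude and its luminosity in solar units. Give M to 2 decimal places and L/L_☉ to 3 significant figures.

M ≈ -3.77; L/L_☉ ≈ 2760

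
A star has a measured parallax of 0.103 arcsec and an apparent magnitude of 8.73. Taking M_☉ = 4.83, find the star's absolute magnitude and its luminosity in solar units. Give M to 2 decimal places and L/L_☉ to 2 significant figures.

M ≈ 8.79; L/L_☉ ≈ 0.026

d = 1/p = 1/0.103″ = 9.709 pc
M = m − 5 log₁₀ d + 5 = 8.73 − 5·0.9872 + 5 = 8.794
M − M_☉ = 8.794 − 4.83 = 3.964
L/L_☉ = 10^(−0.4 × 3.964) = 0.02596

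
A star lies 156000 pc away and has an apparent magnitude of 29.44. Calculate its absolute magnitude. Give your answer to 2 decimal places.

5 log₁₀(d/10 pc) = 5 log₁₀(156000) − 5 = 20.966
M = m − 5 log₁₀(d/10) = 29.44 − 20.966 = 8.474

M ≈ 8.47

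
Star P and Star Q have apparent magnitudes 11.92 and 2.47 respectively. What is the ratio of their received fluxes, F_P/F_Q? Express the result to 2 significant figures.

F_P/F_Q ≈ 1.7×10^-4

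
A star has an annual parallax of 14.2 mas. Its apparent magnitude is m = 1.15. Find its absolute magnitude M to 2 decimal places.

M ≈ -3.09

p = 14.2 mas = 0.0142″ → d = 1/p = 70.42 pc
5 log₁₀(d/10 pc) = 5 log₁₀(70.42) − 5 = 4.239
M = m − 5 log₁₀(d/10) = 1.15 − 4.239 = -3.089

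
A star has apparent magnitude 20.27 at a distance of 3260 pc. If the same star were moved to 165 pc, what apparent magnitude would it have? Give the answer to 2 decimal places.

m ≈ 13.79

Flux ∝ 1/d², so Δm = 5 log₁₀(d₂/d₁) = 5 log₁₀(165/3260) = -6.479
m₂ = m₁ + Δm = 20.27 + (-6.479) = 13.791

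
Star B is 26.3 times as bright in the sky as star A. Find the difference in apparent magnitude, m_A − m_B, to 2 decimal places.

m_A − m_B ≈ 3.55

Pogson: Δm = −2.5 log₁₀(ratio) = −2.5 log₁₀(26.3) = −2.5 × 1.4200 = -3.550
Star B is brighter so has the smaller magnitude: m_A − m_B is positive.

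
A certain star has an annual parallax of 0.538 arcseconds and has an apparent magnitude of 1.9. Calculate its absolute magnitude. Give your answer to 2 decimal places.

d = 1/p = 1/0.538″ = 1.859 pc
5 log₁₀(d/10 pc) = 5 log₁₀(1.859) − 5 = -3.654
M = m − 5 log₁₀(d/10) = 1.9 + 3.654 = 5.554

M ≈ 5.55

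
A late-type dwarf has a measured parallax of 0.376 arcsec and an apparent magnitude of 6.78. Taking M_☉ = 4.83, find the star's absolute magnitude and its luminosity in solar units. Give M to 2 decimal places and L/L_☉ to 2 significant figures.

d = 1/p = 1/0.376″ = 2.660 pc
M = m − 5 log₁₀ d + 5 = 6.78 − 5·0.4248 + 5 = 9.656
M − M_☉ = 9.656 − 4.83 = 4.826
L/L_☉ = 10^(−0.4 × 4.826) = 0.01174

M ≈ 9.66; L/L_☉ ≈ 0.012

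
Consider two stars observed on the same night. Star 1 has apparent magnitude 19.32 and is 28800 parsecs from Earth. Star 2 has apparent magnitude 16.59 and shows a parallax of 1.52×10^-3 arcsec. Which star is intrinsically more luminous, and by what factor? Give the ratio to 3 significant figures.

Star 1 is more luminous, by a factor of 155.

Star 1: M = m − 5 log₁₀ d + 5 = 19.32 − 5·4.4594 + 5 = 2.023
Star 2: d = 1/p = 1/1.52×10^-3″ = 657.9 pc
Star 2: M = m − 5 log₁₀ d + 5 = 16.59 − 5·2.8182 + 5 = 7.499
ΔM = M_1 − M_2 = 2.023 − (7.499) = -5.476; smaller M is more luminous → Star 1.
L ratio = 10^(0.4 |ΔM|) = 10^2.190 = 155.1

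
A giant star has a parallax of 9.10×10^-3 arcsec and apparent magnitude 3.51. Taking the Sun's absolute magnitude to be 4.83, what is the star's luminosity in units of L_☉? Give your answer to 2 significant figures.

L/L_☉ ≈ 410

d = 1/p = 1/9.10×10^-3″ = 109.9 pc
M = m − 5 log₁₀ d + 5 = 3.51 − 5·2.0410 + 5 = -1.695
M − M_☉ = -1.695 − 4.83 = -6.525
L/L_☉ = 10^(−0.4 × -6.525) = 407.3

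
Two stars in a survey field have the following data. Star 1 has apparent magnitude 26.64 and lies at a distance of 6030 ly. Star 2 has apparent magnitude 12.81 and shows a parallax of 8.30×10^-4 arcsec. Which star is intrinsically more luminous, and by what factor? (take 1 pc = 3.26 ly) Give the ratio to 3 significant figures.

Star 1: d = 6030 ly / 3.26 = 1850 pc
Star 1: M = m − 5 log₁₀ d + 5 = 26.64 − 5·3.2671 + 5 = 15.305
Star 2: d = 1/p = 1/8.30×10^-4″ = 1205 pc
Star 2: M = m − 5 log₁₀ d + 5 = 12.81 − 5·3.0809 + 5 = 2.405
ΔM = M_1 − M_2 = 15.305 − (2.405) = 12.899; smaller M is more luminous → Star 2.
L ratio = 10^(0.4 |ΔM|) = 10^5.160 = 144400

Star 2 is more luminous, by a factor of 144000.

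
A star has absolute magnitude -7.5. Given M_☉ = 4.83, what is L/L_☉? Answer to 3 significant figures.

L/L_☉ ≈ 85500

M − M_☉ = -7.5 − 4.83 = -12.330
L/L_☉ = 10^(−0.4 (M − M_☉)) = 10^4.932 = 85510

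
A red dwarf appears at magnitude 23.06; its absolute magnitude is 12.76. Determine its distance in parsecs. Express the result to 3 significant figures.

Distance modulus: m − M = 23.06 − (12.76) = 10.300
m − M = 5 log₁₀ d − 5
log₁₀ d = (m − M)/5 + 1 = 3.0600
d = 10^3.0600 = 1148 pc

d ≈ 1150 pc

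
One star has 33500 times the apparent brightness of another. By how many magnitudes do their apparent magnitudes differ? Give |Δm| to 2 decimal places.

|Δm| ≈ 11.31

Pogson: Δm = −2.5 log₁₀(ratio) = −2.5 log₁₀(33500) = −2.5 × 4.5250 = -11.313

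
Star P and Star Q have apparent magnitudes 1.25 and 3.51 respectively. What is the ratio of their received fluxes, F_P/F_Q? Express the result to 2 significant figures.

F_P/F_Q ≈ 8.0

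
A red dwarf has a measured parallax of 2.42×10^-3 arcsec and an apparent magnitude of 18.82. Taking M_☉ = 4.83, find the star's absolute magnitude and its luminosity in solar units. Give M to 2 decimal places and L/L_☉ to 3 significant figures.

M ≈ 10.74; L/L_☉ ≈ 4.33×10^-3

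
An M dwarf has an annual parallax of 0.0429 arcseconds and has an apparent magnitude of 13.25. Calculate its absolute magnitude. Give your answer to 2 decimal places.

M ≈ 11.41

d = 1/p = 1/0.0429″ = 23.31 pc
5 log₁₀(d/10 pc) = 5 log₁₀(23.31) − 5 = 1.838
M = m − 5 log₁₀(d/10) = 13.25 − 1.838 = 11.412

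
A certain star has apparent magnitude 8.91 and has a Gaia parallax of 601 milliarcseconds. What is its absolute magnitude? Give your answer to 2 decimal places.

M ≈ 12.80

p = 601 mas = 0.601″ → d = 1/p = 1.664 pc
5 log₁₀(d/10 pc) = 5 log₁₀(1.664) − 5 = -3.894
M = m − 5 log₁₀(d/10) = 8.91 + 3.894 = 12.804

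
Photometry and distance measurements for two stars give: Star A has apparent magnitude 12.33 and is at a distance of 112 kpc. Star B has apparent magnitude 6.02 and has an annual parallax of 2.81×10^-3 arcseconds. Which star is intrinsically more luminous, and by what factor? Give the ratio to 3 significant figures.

Star A: d = 112 kpc = 112000 pc
Star A: M = m − 5 log₁₀ d + 5 = 12.33 − 5·5.0492 + 5 = -7.916
Star B: d = 1/p = 1/2.81×10^-3″ = 355.9 pc
Star B: M = m − 5 log₁₀ d + 5 = 6.02 − 5·2.5513 + 5 = -1.736
ΔM = M_A − M_B = -7.916 − (-1.736) = -6.180; smaller M is more luminous → Star A.
L ratio = 10^(0.4 |ΔM|) = 10^2.472 = 296.4

Star A is more luminous, by a factor of 296.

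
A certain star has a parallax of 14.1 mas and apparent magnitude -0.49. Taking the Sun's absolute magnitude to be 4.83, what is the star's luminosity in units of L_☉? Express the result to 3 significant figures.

L/L_☉ ≈ 6750

d = 1/p = 1000/14.1 mas = 70.92 pc
M = m − 5 log₁₀ d + 5 = -0.49 − 5·1.8508 + 5 = -4.744
M − M_☉ = -4.744 − 4.83 = -9.574
L/L_☉ = 10^(−0.4 × -9.574) = 6754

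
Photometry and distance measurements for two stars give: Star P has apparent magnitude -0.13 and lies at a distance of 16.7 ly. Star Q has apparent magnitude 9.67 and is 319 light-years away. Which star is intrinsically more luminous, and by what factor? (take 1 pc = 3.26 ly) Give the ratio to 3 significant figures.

Star P is more luminous, by a factor of 22.8.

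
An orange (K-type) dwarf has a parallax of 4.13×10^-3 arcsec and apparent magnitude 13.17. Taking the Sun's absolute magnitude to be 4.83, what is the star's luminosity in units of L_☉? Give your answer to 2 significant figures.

L/L_☉ ≈ 0.27

d = 1/p = 1/4.13×10^-3″ = 242.1 pc
M = m − 5 log₁₀ d + 5 = 13.17 − 5·2.3840 + 5 = 6.250
M − M_☉ = 6.250 − 4.83 = 1.420
L/L_☉ = 10^(−0.4 × 1.420) = 0.2705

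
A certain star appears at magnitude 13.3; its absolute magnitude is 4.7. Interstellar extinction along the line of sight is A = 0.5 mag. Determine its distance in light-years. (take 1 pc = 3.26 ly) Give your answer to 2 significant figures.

d ≈ 1400 ly

m − M = 5 log₁₀(d/10 pc) + A  ⇒  13.3 − (4.7) − 0.5 = 5 log₁₀(d/10)
8.100 = 5 log₁₀(d/10)
log₁₀ d = (m − M − A)/5 + 1 = 2.6200
d = 10^2.6200 = 416.9 pc
= 1359 ly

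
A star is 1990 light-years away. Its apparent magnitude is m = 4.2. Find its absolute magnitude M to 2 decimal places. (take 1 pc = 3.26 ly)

d = 1990 ly / 3.26 = 610.4 pc
5 log₁₀(d/10 pc) = 5 log₁₀(610.4) − 5 = 8.928
M = m − 5 log₁₀(d/10) = 4.2 − 8.928 = -4.728

M ≈ -4.73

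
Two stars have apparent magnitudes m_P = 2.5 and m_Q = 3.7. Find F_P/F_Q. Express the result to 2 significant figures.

Magnitude difference = -1.2
Flux ratio = 10^(−0.4 Δm) = 10^(−0.4 × -1.2) = 10^0.480 = 3.020

F_P/F_Q ≈ 3.0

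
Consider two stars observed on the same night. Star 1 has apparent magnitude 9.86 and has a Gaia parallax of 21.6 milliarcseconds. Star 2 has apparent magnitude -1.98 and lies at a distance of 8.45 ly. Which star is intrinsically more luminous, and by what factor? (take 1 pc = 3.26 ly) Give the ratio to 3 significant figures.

Star 1: p = 21.6 mas = 0.0216″ → d = 1/p = 46.30 pc
Star 1: M = m − 5 log₁₀ d + 5 = 9.86 − 5·1.6655 + 5 = 6.532
Star 2: d = 8.45 ly / 3.26 = 2.592 pc
Star 2: M = m − 5 log₁₀ d + 5 = -1.98 − 5·0.4136 + 5 = 0.952
ΔM = M_1 − M_2 = 6.532 − (0.952) = 5.580; smaller M is more luminous → Star 2.
L ratio = 10^(0.4 |ΔM|) = 10^2.232 = 170.7

Star 2 is more luminous, by a factor of 171.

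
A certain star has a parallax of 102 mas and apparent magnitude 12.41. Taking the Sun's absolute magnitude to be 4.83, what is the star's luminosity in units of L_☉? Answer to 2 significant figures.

d = 1/p = 1000/102 mas = 9.804 pc
M = m − 5 log₁₀ d + 5 = 12.41 − 5·0.9914 + 5 = 12.453
M − M_☉ = 12.453 − 4.83 = 7.623
L/L_☉ = 10^(−0.4 × 7.623) = 8.929×10^-4

L/L_☉ ≈ 8.9×10^-4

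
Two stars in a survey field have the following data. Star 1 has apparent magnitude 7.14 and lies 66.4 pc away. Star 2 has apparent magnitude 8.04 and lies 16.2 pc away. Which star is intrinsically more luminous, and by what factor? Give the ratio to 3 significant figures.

Star 1: M = m − 5 log₁₀ d + 5 = 7.14 − 5·1.8222 + 5 = 3.029
Star 2: M = m − 5 log₁₀ d + 5 = 8.04 − 5·1.2095 + 5 = 6.992
ΔM = M_1 − M_2 = 3.029 − (6.992) = -3.963; smaller M is more luminous → Star 1.
L ratio = 10^(0.4 |ΔM|) = 10^1.585 = 38.49

Star 1 is more luminous, by a factor of 38.5.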